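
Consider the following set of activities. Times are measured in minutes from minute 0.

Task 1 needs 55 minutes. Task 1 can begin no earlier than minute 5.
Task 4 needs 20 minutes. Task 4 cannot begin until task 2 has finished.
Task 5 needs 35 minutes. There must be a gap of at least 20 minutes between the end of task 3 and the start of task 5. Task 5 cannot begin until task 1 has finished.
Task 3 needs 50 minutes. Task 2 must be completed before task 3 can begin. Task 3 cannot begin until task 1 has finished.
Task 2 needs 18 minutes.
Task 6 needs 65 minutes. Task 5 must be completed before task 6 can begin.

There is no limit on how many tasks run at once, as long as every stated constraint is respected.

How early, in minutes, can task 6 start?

165

Task 2 can start immediately at minute 0; it finishes at minute 18.
Task 1 waits on its own release at minute 5, so it starts at minute 5 and finishes at 5 + 55 = minute 60.
Task 3 needs all of task 2 (finishes minute 18); task 1 (finishes minute 60). That puts its earliest start at minute 60; it finishes at 60 + 50 = minute 110.
Task 5 needs all of task 3 (finishes minute 110, plus 20-minute gap → minute 130); task 1 (finishes minute 60). That puts its earliest start at minute 130; it finishes at 130 + 35 = minute 165.
Task 6 waits on task 5 (finishes minute 165), so the earliest it can start is minute 165.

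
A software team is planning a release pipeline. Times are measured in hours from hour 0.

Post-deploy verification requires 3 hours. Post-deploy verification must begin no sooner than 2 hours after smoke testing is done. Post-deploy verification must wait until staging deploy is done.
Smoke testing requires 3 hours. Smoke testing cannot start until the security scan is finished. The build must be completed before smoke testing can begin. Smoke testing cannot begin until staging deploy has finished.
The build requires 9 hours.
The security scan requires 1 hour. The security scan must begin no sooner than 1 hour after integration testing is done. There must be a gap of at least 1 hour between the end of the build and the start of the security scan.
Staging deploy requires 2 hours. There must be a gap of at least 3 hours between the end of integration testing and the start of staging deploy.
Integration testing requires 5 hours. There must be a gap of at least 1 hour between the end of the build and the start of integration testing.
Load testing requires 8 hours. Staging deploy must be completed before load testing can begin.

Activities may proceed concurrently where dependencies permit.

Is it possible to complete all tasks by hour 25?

Nothing blocks the build, so it runs from hour 0 to hour 9.
After the build (finishes hour 9, plus 1-hour gap → hour 10), integration testing can start at hour 10 and finishes at hour 15.
After integration testing (finishes hour 15, plus 3-hour gap → hour 18), staging deploy can start at hour 18 and finishes at hour 20.
Load testing waits on staging deploy (finishes hour 20), so it starts at hour 20 and finishes at 20 + 8 = hour 28.
The security scan needs all of integration testing (finishes hour 15, plus 1-hour gap → hour 16); the build (finishes hour 9, plus 1-hour gap → hour 10). That puts its earliest start at hour 16; it finishes at 16 + 1 = hour 17.
Smoke testing needs all of the security scan (finishes hour 17); the build (finishes hour 9); staging deploy (finishes hour 20). That puts its earliest start at hour 20; it finishes at 20 + 3 = hour 23.
Post-deploy verification cannot start until smoke testing (finishes hour 23, plus 2-hour gap → hour 25); staging deploy (finishes hour 20). The controlling bound is hour 25, so post-deploy verification finishes at 25 + 3 = hour 28.
The earliest everything can be done is hour 28, which is after the deadline of 25, so it is not possible.

No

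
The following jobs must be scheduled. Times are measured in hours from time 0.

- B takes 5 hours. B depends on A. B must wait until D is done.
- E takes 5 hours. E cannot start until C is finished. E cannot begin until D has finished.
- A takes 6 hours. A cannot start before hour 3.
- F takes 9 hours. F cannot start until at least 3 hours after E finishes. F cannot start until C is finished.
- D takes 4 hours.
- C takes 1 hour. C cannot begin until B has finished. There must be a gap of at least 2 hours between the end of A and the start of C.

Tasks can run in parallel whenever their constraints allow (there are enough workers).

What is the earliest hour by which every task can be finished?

32

D can start immediately at hour 0; it finishes at hour 4.
A waits on its own release at hour 3, so it starts at hour 3 and finishes at 3 + 6 = hour 9.
B has to wait for A (finishes hour 9); D (finishes hour 4). The latest of these is hour 9, so B runs hour 9 to 9 + 5 = hour 14.
C has to wait for B (finishes hour 14); A (finishes hour 9, plus 2-hour gap → hour 11). The latest of these is hour 14, so C runs hour 14 to 14 + 1 = hour 15.
E needs all of C (finishes hour 15); D (finishes hour 4). That puts its earliest start at hour 15; it finishes at 15 + 5 = hour 20.
F has to wait for E (finishes hour 20, plus 3-hour gap → hour 23); C (finishes hour 15). The latest of these is hour 23, so F runs hour 23 to 23 + 9 = hour 32.
All tasks are finished once the last one completes. Finish times: A at 9, B at 14, C at 15, D at 4, E at 20, F at 32. The latest is hour 32.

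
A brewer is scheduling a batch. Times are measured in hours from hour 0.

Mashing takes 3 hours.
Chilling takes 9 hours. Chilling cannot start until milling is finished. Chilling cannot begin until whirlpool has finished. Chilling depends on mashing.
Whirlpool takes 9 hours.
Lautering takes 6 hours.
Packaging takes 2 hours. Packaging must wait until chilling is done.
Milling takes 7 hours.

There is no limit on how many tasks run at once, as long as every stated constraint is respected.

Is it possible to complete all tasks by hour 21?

Yes

Whirlpool can start immediately at hour 0; it finishes at hour 9.
Nothing blocks lautering, so it runs from hour 0 to hour 6.
Mashing can start immediately at hour 0; it finishes at hour 3.
Milling can start immediately at hour 0; it finishes at hour 7.
Chilling needs all of milling (finishes hour 7); whirlpool (finishes hour 9); mashing (finishes hour 3). That puts its earliest start at hour 9; it finishes at 9 + 9 = hour 18.
Packaging waits on chilling (finishes hour 18), so it starts at hour 18 and finishes at 18 + 2 = hour 20.
Every task is finished by hour 20, which is no later than the deadline of 21, so the schedule is feasible.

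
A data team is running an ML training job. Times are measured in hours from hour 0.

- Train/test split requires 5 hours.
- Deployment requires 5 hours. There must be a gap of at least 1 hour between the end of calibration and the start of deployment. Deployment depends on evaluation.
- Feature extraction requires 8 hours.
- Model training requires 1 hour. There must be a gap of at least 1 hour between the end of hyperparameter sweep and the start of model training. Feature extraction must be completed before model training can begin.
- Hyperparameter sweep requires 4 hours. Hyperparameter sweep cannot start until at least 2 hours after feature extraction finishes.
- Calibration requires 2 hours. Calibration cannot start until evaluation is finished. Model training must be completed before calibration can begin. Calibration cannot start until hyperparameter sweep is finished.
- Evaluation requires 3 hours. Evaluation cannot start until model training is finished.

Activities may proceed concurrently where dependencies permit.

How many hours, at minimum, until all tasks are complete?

Nothing blocks train/test split, so it runs from hour 0 to hour 5.
Feature extraction can start immediately at hour 0; it finishes at hour 8.
Hyperparameter sweep waits on feature extraction (finishes hour 8, plus 2-hour gap → hour 10), so it starts at hour 10 and finishes at 10 + 4 = hour 14.
Model training needs all of hyperparameter sweep (finishes hour 14, plus 1-hour gap → hour 15); feature extraction (finishes hour 8). That puts its earliest start at hour 15; it finishes at 15 + 1 = hour 16.
Evaluation waits on model training (finishes hour 16), so it starts at hour 16 and finishes at 16 + 3 = hour 19.
Calibration cannot start until evaluation (finishes hour 19); model training (finishes hour 16); hyperparameter sweep (finishes hour 14). The controlling bound is hour 19, so calibration finishes at 19 + 2 = hour 21.
Deployment needs all of calibration (finishes hour 21, plus 1-hour gap → hour 22); evaluation (finishes hour 19). That puts its earliest start at hour 22; it finishes at 22 + 5 = hour 27.
All tasks are finished once the last one completes. Finish times: Feature extraction at 8, Train/test split at 5, Hyperparameter sweep at 14, Model training at 16, Evaluation at 19, Calibration at 21, Deployment at 27. The latest is hour 27.

27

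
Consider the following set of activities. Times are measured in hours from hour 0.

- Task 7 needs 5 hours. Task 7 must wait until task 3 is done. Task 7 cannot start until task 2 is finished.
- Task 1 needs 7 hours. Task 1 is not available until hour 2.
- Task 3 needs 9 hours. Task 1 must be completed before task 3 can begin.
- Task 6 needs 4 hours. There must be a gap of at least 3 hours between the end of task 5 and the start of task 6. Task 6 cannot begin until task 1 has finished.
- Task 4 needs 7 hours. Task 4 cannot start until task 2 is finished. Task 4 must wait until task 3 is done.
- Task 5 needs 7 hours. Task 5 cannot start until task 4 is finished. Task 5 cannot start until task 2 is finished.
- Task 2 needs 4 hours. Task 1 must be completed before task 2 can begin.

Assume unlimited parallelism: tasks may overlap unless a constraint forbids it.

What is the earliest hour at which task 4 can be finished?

25

Task 1 waits on its own release at hour 2, so it starts at hour 2 and finishes at 2 + 7 = hour 9.
Task 3 cannot begin until task 1 (finishes hour 9). It runs from hour 9 to 9 + 9 = hour 18.
Task 2 cannot begin until task 1 (finishes hour 9). It runs from hour 9 to 9 + 4 = hour 13.
Task 4 needs all of task 2 (finishes hour 13); task 3 (finishes hour 18). That puts its earliest start at hour 18; it finishes at 18 + 7 = hour 25.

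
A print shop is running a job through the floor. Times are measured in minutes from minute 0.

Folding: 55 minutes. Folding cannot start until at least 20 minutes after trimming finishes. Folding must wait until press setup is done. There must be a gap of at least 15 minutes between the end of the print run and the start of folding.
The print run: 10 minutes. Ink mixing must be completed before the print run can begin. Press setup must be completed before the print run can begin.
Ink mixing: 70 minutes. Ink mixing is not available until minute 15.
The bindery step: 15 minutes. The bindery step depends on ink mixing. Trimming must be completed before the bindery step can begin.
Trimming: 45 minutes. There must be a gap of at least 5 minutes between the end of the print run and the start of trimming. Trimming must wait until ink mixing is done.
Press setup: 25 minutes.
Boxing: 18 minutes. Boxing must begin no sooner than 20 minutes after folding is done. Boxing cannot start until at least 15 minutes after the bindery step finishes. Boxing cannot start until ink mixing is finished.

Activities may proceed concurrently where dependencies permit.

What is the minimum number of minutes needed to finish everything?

Press setup can start immediately at minute 0; it finishes at minute 25.
After its own release at minute 15, ink mixing can start at minute 15 and finishes at minute 85.
The print run needs all of ink mixing (finishes minute 85); press setup (finishes minute 25). That puts its earliest start at minute 85; it finishes at 85 + 10 = minute 95.
Trimming needs all of the print run (finishes minute 95, plus 5-minute gap → minute 100); ink mixing (finishes minute 85). That puts its earliest start at minute 100; it finishes at 100 + 45 = minute 145.
The bindery step cannot start until ink mixing (finishes minute 85); trimming (finishes minute 145). The controlling bound is minute 145, so the bindery step finishes at 145 + 15 = minute 160.
For folding: trimming (finishes minute 145, plus 20-minute gap → minute 165); press setup (finishes minute 25); the print run (finishes minute 95, plus 15-minute gap → minute 110). Taking the maximum gives a start of minute 165, and it finishes at 165 + 55 = minute 220.
Boxing cannot start until folding (finishes minute 220, plus 20-minute gap → minute 240); the bindery step (finishes minute 160, plus 15-minute gap → minute 175); ink mixing (finishes minute 85). The controlling bound is minute 240, so boxing finishes at 240 + 18 = minute 258.
All tasks are finished once the last one completes. Finish times: Ink mixing at 85, Press setup at 25, The print run at 95, Trimming at 145, Folding at 220, The bindery step at 160, Boxing at 258. The latest is minute 258.

258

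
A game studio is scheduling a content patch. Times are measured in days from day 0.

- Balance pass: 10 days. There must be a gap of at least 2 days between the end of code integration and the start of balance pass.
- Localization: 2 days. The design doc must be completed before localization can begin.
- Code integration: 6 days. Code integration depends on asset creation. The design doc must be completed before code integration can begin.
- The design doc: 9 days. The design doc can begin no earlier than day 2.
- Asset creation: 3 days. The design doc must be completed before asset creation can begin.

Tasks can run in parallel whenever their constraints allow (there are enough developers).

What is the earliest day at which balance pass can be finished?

After its own release at day 2, the design doc can start at day 2 and finishes at day 11.
After the design doc (finishes day 11), asset creation can start at day 11 and finishes at day 14.
Code integration cannot start until asset creation (finishes day 14); the design doc (finishes day 11). The controlling bound is day 14, so code integration finishes at 14 + 6 = day 20.
Balance pass cannot begin until code integration (finishes day 20, plus 2-day gap → day 22). It runs from day 22 to 22 + 10 = day 32.

32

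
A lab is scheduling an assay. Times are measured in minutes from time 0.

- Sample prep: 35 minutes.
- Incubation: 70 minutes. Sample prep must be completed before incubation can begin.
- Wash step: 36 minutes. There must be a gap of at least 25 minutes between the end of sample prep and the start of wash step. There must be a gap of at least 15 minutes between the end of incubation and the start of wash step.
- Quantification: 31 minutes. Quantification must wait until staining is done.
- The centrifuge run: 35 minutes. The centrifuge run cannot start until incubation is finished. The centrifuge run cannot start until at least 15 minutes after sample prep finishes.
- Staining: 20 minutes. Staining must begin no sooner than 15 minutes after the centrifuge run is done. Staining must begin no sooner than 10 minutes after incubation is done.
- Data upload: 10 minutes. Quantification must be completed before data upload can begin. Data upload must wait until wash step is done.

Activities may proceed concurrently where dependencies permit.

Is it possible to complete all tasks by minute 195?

No

Nothing blocks sample prep, so it runs from minute 0 to minute 35.
Incubation waits on sample prep (finishes minute 35), so it starts at minute 35 and finishes at 35 + 70 = minute 105.
For wash step: sample prep (finishes minute 35, plus 25-minute gap → minute 60); incubation (finishes minute 105, plus 15-minute gap → minute 120). Taking the maximum gives a start of minute 120, and it finishes at 120 + 36 = minute 156.
For the centrifuge run: incubation (finishes minute 105); sample prep (finishes minute 35, plus 15-minute gap → minute 50). Taking the maximum gives a start of minute 105, and it finishes at 105 + 35 = minute 140.
For staining: the centrifuge run (finishes minute 140, plus 15-minute gap → minute 155); incubation (finishes minute 105, plus 10-minute gap → minute 115). Taking the maximum gives a start of minute 155, and it finishes at 155 + 20 = minute 175.
Quantification cannot begin until staining (finishes minute 175). It runs from minute 175 to 175 + 31 = minute 206.
Data upload cannot start until quantification (finishes minute 206); wash step (finishes minute 156). The controlling bound is minute 206, so data upload finishes at 206 + 10 = minute 216.
The earliest everything can be done is minute 216, which is after the deadline of 195, so it is not possible.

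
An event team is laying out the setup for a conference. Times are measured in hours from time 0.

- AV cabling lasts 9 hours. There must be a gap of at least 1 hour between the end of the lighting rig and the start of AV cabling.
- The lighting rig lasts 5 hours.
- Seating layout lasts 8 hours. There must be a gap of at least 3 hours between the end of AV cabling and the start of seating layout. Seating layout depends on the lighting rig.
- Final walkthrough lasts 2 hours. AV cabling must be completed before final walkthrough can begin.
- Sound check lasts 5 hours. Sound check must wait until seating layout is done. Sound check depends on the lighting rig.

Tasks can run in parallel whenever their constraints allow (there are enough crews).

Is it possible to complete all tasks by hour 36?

The lighting rig has no prerequisites, so it starts at hour 0 and finishes at hour 5.
AV cabling waits on the lighting rig (finishes hour 5, plus 1-hour gap → hour 6), so it starts at hour 6 and finishes at 6 + 9 = hour 15.
Final walkthrough waits on AV cabling (finishes hour 15), so it starts at hour 15 and finishes at 15 + 2 = hour 17.
Seating layout cannot start until AV cabling (finishes hour 15, plus 3-hour gap → hour 18); the lighting rig (finishes hour 5). The controlling bound is hour 18, so seating layout finishes at 18 + 8 = hour 26.
Sound check needs all of seating layout (finishes hour 26); the lighting rig (finishes hour 5). That puts its earliest start at hour 26; it finishes at 26 + 5 = hour 31.
Every task is finished by hour 31, which is no later than the deadline of 36, so the schedule is feasible.

Yes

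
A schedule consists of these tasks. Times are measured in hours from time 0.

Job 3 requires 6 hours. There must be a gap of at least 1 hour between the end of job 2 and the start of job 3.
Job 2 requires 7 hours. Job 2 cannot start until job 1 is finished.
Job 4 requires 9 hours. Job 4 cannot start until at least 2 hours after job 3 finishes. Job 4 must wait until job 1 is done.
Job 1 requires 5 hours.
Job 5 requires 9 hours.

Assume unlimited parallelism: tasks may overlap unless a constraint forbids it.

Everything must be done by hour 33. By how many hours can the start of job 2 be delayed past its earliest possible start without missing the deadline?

Nothing blocks job 1, so it runs from hour 0 to hour 5.
After job 1 (finishes hour 5), job 2 can start at hour 5 and finishes at hour 12.

Working backward from the deadline:
To finish by hour 33, job 4 (duration 9) must start no later than hour 24.
Job 3 feeds into job 4 (must start by hour 24, minus 2-hour gap → hour 22); so job 3 must finish by hour 22 and therefore start by hour 16.
Job 2 feeds into job 3 (must start by hour 16, minus 1-hour gap → hour 15); so job 2 must finish by hour 15 and therefore start by hour 8.
So job 2 can start as early as hour 5 and as late as hour 8, giving 8 − 5 = 3 hours of slack.

3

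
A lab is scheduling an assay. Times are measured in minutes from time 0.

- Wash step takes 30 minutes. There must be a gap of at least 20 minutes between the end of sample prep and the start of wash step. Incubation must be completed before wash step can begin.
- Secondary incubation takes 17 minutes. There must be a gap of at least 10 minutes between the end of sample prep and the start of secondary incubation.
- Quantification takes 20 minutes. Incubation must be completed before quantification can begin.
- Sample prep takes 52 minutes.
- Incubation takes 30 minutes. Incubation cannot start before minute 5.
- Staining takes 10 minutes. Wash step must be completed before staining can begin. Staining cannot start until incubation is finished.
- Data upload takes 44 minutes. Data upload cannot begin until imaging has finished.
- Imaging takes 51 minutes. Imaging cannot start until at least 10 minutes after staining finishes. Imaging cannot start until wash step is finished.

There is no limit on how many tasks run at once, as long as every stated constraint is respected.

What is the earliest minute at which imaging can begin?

Incubation cannot begin until its own release at minute 5. It runs from minute 5 to 5 + 30 = minute 35.
Nothing blocks sample prep, so it runs from minute 0 to minute 52.
Wash step cannot start until sample prep (finishes minute 52, plus 20-minute gap → minute 72); incubation (finishes minute 35). The controlling bound is minute 72, so wash step finishes at 72 + 30 = minute 102.
Staining cannot start until wash step (finishes minute 102); incubation (finishes minute 35). The controlling bound is minute 102, so staining finishes at 102 + 10 = minute 112.
Imaging waits on staining (finishes minute 112, plus 10-minute gap → minute 122); wash step (finishes minute 102). The latest of these is minute 122, which is the earliest imaging can start.

122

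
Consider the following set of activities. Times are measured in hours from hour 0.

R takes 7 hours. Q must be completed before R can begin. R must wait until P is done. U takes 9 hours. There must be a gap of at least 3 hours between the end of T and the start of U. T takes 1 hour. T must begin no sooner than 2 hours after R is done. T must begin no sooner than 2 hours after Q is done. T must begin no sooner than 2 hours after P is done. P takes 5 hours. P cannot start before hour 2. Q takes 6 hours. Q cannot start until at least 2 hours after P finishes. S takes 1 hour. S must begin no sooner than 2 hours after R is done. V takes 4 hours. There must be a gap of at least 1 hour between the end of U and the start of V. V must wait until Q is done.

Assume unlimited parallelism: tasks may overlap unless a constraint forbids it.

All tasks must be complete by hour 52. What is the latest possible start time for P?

12

S has no dependents, so it just needs to finish by hour 52. Starting by 52 − 1 = hour 51 achieves that.
Nothing follows V; the deadline of hour 52 is its only limit. It must start by 52 − 4 = hour 48.
U must finish before V (must start by hour 48, minus 1-hour gap → hour 47). With a 9-hour duration, U must start by 47 − 9 = hour 38.
T must finish before U (must start by hour 38, minus 3-hour gap → hour 35). With a 1-hour duration, T must start by 35 − 1 = hour 34.
R has several dependents: S (must start by hour 51, minus 2-hour gap → hour 49); T (must start by hour 34, minus 2-hour gap → hour 32). The earliest of those limits is hour 32, so R must start by 32 − 7 = hour 25.
Q has several dependents: R (must start by hour 25); T (must start by hour 34, minus 2-hour gap → hour 32); V (must start by hour 48). The earliest of those limits is hour 25, so Q must start by 25 − 6 = hour 19.
P must finish in time for Q (must start by hour 19, minus 2-hour gap → hour 17); R (must start by hour 25); T (must start by hour 34, minus 2-hour gap → hour 32). The tightest is hour 17, so P must start by 17 − 5 = hour 12.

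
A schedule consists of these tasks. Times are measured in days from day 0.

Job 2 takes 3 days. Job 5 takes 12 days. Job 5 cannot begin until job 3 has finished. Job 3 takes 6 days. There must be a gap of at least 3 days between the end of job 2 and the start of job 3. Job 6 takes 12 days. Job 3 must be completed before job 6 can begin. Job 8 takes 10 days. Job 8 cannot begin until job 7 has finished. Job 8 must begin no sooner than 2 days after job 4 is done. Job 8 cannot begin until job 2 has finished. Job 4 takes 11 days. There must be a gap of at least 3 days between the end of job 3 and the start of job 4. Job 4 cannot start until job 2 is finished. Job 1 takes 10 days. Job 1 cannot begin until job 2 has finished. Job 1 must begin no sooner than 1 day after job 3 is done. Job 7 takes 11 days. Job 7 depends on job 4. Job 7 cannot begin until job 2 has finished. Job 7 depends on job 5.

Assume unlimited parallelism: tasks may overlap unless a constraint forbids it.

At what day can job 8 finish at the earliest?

Nothing blocks job 2, so it runs from day 0 to day 3.
Job 3 cannot begin until job 2 (finishes day 3, plus 3-day gap → day 6). It runs from day 6 to 6 + 6 = day 12.
After job 3 (finishes day 12), job 5 can start at day 12 and finishes at day 24.
Job 4 needs all of job 3 (finishes day 12, plus 3-day gap → day 15); job 2 (finishes day 3). That puts its earliest start at day 15; it finishes at 15 + 11 = day 26.
Job 7 cannot start until job 4 (finishes day 26); job 2 (finishes day 3); job 5 (finishes day 24). The controlling bound is day 26, so job 7 finishes at 26 + 11 = day 37.
Job 8 has to wait for job 7 (finishes day 37); job 4 (finishes day 26, plus 2-day gap → day 28); job 2 (finishes day 3). The latest of these is day 37, so job 8 runs day 37 to 37 + 10 = day 47.

47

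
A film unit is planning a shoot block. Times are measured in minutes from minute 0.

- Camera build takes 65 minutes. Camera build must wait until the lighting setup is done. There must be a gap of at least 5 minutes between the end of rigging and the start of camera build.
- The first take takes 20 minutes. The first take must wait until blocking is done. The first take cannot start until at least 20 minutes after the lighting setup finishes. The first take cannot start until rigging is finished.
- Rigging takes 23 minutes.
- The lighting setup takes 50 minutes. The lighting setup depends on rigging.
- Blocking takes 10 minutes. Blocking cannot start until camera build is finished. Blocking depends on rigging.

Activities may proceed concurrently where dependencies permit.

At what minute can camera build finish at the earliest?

138

Rigging can start immediately at minute 0; it finishes at minute 23.
The lighting setup waits on rigging (finishes minute 23), so it starts at minute 23 and finishes at 23 + 50 = minute 73.
Camera build cannot start until the lighting setup (finishes minute 73); rigging (finishes minute 23, plus 5-minute gap → minute 28). The controlling bound is minute 73, so camera build finishes at 73 + 65 = minute 138.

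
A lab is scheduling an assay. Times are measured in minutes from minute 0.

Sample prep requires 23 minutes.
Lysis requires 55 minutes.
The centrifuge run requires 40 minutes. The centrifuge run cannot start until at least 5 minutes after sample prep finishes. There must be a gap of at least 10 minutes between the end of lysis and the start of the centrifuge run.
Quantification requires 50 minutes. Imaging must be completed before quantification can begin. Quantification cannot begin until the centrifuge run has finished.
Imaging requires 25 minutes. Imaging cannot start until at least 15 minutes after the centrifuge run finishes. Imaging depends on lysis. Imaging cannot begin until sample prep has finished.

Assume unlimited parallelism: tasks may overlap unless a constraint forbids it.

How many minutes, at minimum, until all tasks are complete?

195

Nothing blocks lysis, so it runs from minute 0 to minute 55.
Sample prep has no prerequisites, so it starts at minute 0 and finishes at minute 23.
For the centrifuge run: sample prep (finishes minute 23, plus 5-minute gap → minute 28); lysis (finishes minute 55, plus 10-minute gap → minute 65). Taking the maximum gives a start of minute 65, and it finishes at 65 + 40 = minute 105.
Imaging cannot start until the centrifuge run (finishes minute 105, plus 15-minute gap → minute 120); lysis (finishes minute 55); sample prep (finishes minute 23). The controlling bound is minute 120, so imaging finishes at 120 + 25 = minute 145.
For quantification: imaging (finishes minute 145); the centrifuge run (finishes minute 105). Taking the maximum gives a start of minute 145, and it finishes at 145 + 50 = minute 195.
All tasks are finished once the last one completes. Finish times: Sample prep at 23, Lysis at 55, The centrifuge run at 105, Imaging at 145, Quantification at 195. The latest is minute 195.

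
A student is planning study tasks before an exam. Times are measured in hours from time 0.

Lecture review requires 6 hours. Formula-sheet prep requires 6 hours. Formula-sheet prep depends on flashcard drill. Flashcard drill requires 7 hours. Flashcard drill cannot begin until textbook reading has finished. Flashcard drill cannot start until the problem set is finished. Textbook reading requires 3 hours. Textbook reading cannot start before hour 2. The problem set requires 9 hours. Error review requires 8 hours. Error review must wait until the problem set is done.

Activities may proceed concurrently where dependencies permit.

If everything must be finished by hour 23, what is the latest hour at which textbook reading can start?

7

To finish by hour 23, formula-sheet prep (duration 6) must start no later than hour 17.
Since formula-sheet prep (must start by hour 17) depends on it, flashcard drill must finish by hour 17. Backing off its 7-hour duration gives a latest start of hour 10.
Textbook reading feeds into flashcard drill (must start by hour 10); so textbook reading must finish by hour 10 and therefore start by hour 7.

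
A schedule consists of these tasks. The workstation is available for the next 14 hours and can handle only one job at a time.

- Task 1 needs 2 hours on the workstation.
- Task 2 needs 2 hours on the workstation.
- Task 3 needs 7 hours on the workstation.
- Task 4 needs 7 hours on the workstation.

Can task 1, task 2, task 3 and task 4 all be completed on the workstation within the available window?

Running back to back, the jobs need 2 + 2 + 7 + 7 = 18 hours on the workstation.
Since 18 > 14, they cannot all fit.

No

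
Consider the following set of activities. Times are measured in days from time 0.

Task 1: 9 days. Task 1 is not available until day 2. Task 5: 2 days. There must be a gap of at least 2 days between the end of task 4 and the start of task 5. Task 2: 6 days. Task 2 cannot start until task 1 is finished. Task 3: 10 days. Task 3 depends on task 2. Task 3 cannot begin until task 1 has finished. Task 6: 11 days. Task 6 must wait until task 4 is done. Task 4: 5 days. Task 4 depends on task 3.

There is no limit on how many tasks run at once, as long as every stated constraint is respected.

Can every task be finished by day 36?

Task 1 waits on its own release at day 2, so it starts at day 2 and finishes at 2 + 9 = day 11.
Task 2 cannot begin until task 1 (finishes day 11). It runs from day 11 to 11 + 6 = day 17.
Task 3 needs all of task 2 (finishes day 17); task 1 (finishes day 11). That puts its earliest start at day 17; it finishes at 17 + 10 = day 27.
Task 4 waits on task 3 (finishes day 27), so it starts at day 27 and finishes at 27 + 5 = day 32.
Task 6 waits on task 4 (finishes day 32), so it starts at day 32 and finishes at 32 + 11 = day 43.
Task 5 cannot begin until task 4 (finishes day 32, plus 2-day gap → day 34). It runs from day 34 to 34 + 2 = day 36.
The earliest everything can be done is day 43, which is after the deadline of 36, so it is not possible.

No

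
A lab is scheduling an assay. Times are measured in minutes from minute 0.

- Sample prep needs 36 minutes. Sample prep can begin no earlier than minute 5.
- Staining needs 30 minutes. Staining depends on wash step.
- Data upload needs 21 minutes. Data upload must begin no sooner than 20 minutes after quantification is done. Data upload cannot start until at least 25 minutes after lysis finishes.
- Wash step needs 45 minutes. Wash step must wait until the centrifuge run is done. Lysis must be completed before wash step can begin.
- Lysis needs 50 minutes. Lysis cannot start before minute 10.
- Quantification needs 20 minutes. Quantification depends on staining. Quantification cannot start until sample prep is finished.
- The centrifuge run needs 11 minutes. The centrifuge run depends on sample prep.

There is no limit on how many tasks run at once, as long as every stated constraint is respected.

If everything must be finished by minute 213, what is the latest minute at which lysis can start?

To finish by minute 213, data upload (duration 21) must start no later than minute 192.
Quantification has to be done before data upload (must start by minute 192, minus 20-minute gap → minute 172). That means finishing by minute 172, i.e. starting by 172 − 20 = minute 152.
Staining must finish before quantification (must start by minute 152). With a 30-minute duration, staining must start by 152 − 30 = minute 122.
Wash step must finish before staining (must start by minute 122). With a 45-minute duration, wash step must start by 122 − 45 = minute 77.
Lysis has several dependents: wash step (must start by minute 77); data upload (must start by minute 192, minus 25-minute gap → minute 167). The earliest of those limits is minute 77, so lysis must start by 77 − 50 = minute 27.

27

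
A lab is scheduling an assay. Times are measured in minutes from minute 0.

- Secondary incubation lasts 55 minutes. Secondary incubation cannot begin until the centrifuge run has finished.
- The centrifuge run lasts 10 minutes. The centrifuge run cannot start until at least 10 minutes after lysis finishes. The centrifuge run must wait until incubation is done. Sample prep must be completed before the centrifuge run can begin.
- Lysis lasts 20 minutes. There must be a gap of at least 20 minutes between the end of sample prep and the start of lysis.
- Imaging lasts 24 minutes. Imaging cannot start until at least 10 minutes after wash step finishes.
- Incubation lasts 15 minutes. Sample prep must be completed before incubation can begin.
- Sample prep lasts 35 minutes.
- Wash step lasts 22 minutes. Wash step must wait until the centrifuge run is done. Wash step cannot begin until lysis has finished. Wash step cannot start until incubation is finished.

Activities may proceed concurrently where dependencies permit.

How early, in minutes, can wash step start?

95

Sample prep has no prerequisites, so it starts at minute 0 and finishes at minute 35.
After sample prep (finishes minute 35), incubation can start at minute 35 and finishes at minute 50.
Lysis cannot begin until sample prep (finishes minute 35, plus 20-minute gap → minute 55). It runs from minute 55 to 55 + 20 = minute 75.
The centrifuge run cannot start until lysis (finishes minute 75, plus 10-minute gap → minute 85); incubation (finishes minute 50); sample prep (finishes minute 35). The controlling bound is minute 85, so the centrifuge run finishes at 85 + 10 = minute 95.
Wash step waits on the centrifuge run (finishes minute 95); lysis (finishes minute 75); incubation (finishes minute 50). The latest of these is minute 95, which is the earliest wash step can start.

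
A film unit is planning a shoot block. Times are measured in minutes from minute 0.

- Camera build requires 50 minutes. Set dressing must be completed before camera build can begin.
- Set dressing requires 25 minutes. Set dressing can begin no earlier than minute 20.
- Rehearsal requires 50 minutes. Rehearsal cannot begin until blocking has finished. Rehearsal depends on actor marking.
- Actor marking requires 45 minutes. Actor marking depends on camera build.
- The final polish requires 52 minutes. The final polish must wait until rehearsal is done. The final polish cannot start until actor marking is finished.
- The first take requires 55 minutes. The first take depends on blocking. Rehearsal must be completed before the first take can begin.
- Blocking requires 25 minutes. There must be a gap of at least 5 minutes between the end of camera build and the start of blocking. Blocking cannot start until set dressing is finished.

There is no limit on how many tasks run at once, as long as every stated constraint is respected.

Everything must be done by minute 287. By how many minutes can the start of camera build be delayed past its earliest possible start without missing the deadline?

Set dressing cannot begin until its own release at minute 20. It runs from minute 20 to 20 + 25 = minute 45.
Camera build waits on set dressing (finishes minute 45), so it starts at minute 45 and finishes at 45 + 50 = minute 95.

Working backward from the deadline:
To finish by minute 287, the final polish (duration 52) must start no later than minute 235.
Nothing follows the first take; the deadline of minute 287 is its only limit. It must start by 287 − 55 = minute 232.
Rehearsal feeds the final polish (must start by minute 235); the first take (must start by minute 232). Taking the minimum, rehearsal must finish by minute 232 and start by 232 − 50 = minute 182.
Blocking has several dependents: rehearsal (must start by minute 182); the first take (must start by minute 232). The earliest of those limits is minute 182, so blocking must start by 182 − 25 = minute 157.
Actor marking feeds rehearsal (must start by minute 182); the final polish (must start by minute 235). Taking the minimum, actor marking must finish by minute 182 and start by 182 − 45 = minute 137.
Camera build feeds blocking (must start by minute 157, minus 5-minute gap → minute 152); actor marking (must start by minute 137). Taking the minimum, camera build must finish by minute 137 and start by 137 − 50 = minute 87.
So camera build can start as early as minute 45 and as late as minute 87, giving 87 − 45 = 42 minutes of slack.

42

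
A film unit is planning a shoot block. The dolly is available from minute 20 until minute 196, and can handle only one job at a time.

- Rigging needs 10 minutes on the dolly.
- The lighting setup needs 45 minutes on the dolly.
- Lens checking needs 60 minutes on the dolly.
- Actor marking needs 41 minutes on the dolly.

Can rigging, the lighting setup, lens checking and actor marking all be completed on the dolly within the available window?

Yes

The dolly window is 196 − 20 = 176 minutes.
Running back to back, the jobs need 10 + 45 + 60 + 41 = 156 minutes on the dolly.
Since 156 ≤ 176, they fit within the window.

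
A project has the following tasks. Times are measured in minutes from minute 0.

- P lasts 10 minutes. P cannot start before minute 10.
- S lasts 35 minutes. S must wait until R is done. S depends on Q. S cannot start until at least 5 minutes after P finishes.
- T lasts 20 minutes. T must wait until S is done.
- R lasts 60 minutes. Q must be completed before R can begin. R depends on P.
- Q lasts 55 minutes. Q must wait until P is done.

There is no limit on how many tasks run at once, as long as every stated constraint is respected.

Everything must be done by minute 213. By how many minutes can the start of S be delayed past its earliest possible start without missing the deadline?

23

P waits on its own release at minute 10, so it starts at minute 10 and finishes at 10 + 10 = minute 20.
Q waits on P (finishes minute 20), so it starts at minute 20 and finishes at 20 + 55 = minute 75.
For R: Q (finishes minute 75); P (finishes minute 20). Taking the maximum gives a start of minute 75, and it finishes at 75 + 60 = minute 135.
S cannot start until R (finishes minute 135); Q (finishes minute 75); P (finishes minute 20, plus 5-minute gap → minute 25). The controlling bound is minute 135, so S finishes at 135 + 35 = minute 170.

Working backward from the deadline:
To finish by minute 213, T (duration 20) must start no later than minute 193.
S has to be done before T (must start by minute 193). That means finishing by minute 193, i.e. starting by 193 − 35 = minute 158.
So S can start as early as minute 135 and as late as minute 158, giving 158 − 135 = 23 minutes of slack.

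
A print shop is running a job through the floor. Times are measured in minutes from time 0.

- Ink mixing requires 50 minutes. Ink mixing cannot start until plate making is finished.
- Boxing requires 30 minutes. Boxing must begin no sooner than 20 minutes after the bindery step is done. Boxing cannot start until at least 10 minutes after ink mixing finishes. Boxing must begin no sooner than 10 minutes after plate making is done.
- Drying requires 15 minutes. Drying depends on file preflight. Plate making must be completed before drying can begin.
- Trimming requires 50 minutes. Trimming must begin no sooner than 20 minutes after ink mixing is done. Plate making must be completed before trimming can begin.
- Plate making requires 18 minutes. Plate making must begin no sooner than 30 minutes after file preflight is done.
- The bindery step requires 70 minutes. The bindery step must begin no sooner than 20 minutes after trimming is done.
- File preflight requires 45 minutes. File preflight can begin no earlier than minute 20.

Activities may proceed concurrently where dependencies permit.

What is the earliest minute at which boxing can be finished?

373

File preflight waits on its own release at minute 20, so it starts at minute 20 and finishes at 20 + 45 = minute 65.
Plate making cannot begin until file preflight (finishes minute 65, plus 30-minute gap → minute 95). It runs from minute 95 to 95 + 18 = minute 113.
Ink mixing cannot begin until plate making (finishes minute 113). It runs from minute 113 to 113 + 50 = minute 163.
Trimming needs all of ink mixing (finishes minute 163, plus 20-minute gap → minute 183); plate making (finishes minute 113). That puts its earliest start at minute 183; it finishes at 183 + 50 = minute 233.
The bindery step cannot begin until trimming (finishes minute 233, plus 20-minute gap → minute 253). It runs from minute 253 to 253 + 70 = minute 323.
Boxing has to wait for the bindery step (finishes minute 323, plus 20-minute gap → minute 343); ink mixing (finishes minute 163, plus 10-minute gap → minute 173); plate making (finishes minute 113, plus 10-minute gap → minute 123). The latest of these is minute 343, so boxing runs minute 343 to 343 + 30 = minute 373.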